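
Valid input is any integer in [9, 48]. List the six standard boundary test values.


Range: [9, 48]
Boundaries: just below min, min, min+1, max-1, max, just above max
Values: [8, 9, 10, 47, 48, 49]

[8, 9, 10, 47, 48, 49]


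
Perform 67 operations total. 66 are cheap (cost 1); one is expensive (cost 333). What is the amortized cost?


Formula: Amortized cost = Total cost / Operations
Total cost = (66 * 1) + (1 * 333)
Total cost = 66 + 333 = 399
Amortized = 399 / 67 = 5.9552

5.9552


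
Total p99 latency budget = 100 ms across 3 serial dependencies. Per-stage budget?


Formula: per_stage = total_budget / stages
per_stage = 100 / 3
per_stage = 33.33 ms

33.33 ms


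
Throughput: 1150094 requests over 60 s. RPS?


Formula: throughput = requests / seconds
throughput = 1150094 / 60
throughput = 19168.23 requests/second

19168.23 requests/second


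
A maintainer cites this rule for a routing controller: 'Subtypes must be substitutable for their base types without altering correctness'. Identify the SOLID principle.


This describes the Liskov Substitution Principle (LSP)

Liskov Substitution Principle (LSP)


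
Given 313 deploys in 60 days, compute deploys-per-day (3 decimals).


Formula: deployments per day = releases / days
= 313 / 60
= 5.217 deploys/day
(equivalently, 36.52 deploys/week)

5.217 deploys/day


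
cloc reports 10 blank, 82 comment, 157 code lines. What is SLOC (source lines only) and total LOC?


Total LOC = blank + comment + code
Total LOC = 10 + 82 + 157 = 249
SLOC (source only) = code = 157

Total LOC: 249, SLOC: 157


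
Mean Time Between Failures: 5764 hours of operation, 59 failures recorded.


Formula: MTBF = Total operating time / Number of failures
MTBF = 5764 / 59
MTBF = 97.69 hours

97.69 hours


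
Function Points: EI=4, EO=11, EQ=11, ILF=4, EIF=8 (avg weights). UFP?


UFP = EI*4 + EO*5 + EQ*4 + ILF*10 + EIF*7
UFP = 4*4 + 11*5 + 11*4 + 4*10 + 8*7
UFP = 16 + 55 + 44 + 40 + 56
UFP = 211

211


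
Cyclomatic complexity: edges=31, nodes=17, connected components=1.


Formula: V(G) = E - N + 2P
V(G) = 31 - 17 + 2*1
V(G) = 14 + 2
V(G) = 16

16


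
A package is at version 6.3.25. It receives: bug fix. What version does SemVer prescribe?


Current: 6.3.25
Change category: 'bug fix' → patch bump
SemVer rule: patch bump → increment PATCH (MAJOR and MINOR unchanged)
New: 6.3.26

6.3.26


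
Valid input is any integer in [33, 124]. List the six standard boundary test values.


Range: [33, 124]
Boundaries: just below min, min, min+1, max-1, max, just above max
Values: [32, 33, 34, 123, 124, 125]

[32, 33, 34, 123, 124, 125]


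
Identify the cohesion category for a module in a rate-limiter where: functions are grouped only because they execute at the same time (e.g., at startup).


Reasoning: Related by timing only
Type: Temporal cohesion

Temporal cohesion


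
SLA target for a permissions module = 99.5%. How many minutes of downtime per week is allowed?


Formula: allowed downtime = period * (100 - SLA) / 100
Period (week) = 10080 minutes
Unavailability fraction = (100 - 99.5) / 100
Allowed downtime = 10080 * (100 - 99.5) / 100
Allowed downtime = 50.4 minutes

50.4 minutes


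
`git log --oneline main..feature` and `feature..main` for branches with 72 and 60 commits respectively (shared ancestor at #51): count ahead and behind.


Common ancestor: commit #51
feature commits after divergence: 72 - 51 = 21
main commits after divergence: 60 - 51 = 9
feature is 21 commits ahead of main
main is 9 commits ahead of feature

feature ahead: 21, main ahead: 9


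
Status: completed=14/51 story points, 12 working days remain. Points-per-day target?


Formula: Required rate = Remaining points / Days left
Remaining = 51 - 14 = 37 points
Required rate = 37 / 12 = 3.08 points/day

3.08 points/day


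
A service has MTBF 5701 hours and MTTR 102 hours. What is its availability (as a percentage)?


Availability = MTBF / (MTBF + MTTR)
Availability = 5701 / (5701 + 102)
Availability = 5701 / 5803
Availability = 98.2423%

98.2423%


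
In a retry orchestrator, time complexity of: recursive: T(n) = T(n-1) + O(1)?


Reasoning: linear recursion with constant work per frame
Complexity: O(n)

O(n)


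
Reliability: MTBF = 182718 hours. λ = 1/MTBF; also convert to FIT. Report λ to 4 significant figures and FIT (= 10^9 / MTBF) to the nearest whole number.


Formula: λ = 1 / MTBF; FIT = λ × 1e9 = 1e9 / MTBF
λ = 1 / 182718 ≈ 5.473e-06 failures/hour
FIT = 1e9 / 182718 ≈ 5473 failures per 1e9 hours (nearest whole number)

λ = 5.473e-06 /h, FIT = 5473


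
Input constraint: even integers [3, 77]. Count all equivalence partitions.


Constraint: even integers in [3, 77]
Class 1: x < 3 — out-of-range invalid
Class 2: x in [3,77] but odd — wrong type invalid
Class 3: x in [3,77] and even — valid
Class 4: x > 77 — out-of-range invalid
Total equivalence classes: 4

4 equivalence classes


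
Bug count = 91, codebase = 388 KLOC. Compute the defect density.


Defect density = defects / KLOC
Defect density = 91 / 388
Defect density = 0.235 defects/KLOC

0.235 defects/KLOC


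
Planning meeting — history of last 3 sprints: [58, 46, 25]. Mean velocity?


Formula: Avg velocity = Total points / Number of sprints
Points: [58, 46, 25]
Sum = 58 + 46 + 25 = 129
Avg velocity = 129 / 3 = 43.0 points/sprint

43.0 points/sprint


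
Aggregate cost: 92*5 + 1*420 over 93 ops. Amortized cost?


Formula: Amortized cost = Total cost / Operations
Total cost = (92 * 5) + (1 * 420)
Total cost = 460 + 420 = 880
Amortized = 880 / 93 = 9.4624

9.4624


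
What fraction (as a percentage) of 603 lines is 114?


Coverage = covered / total * 100
Coverage = 114 / 603 * 100
Coverage = 18.91%

18.91%


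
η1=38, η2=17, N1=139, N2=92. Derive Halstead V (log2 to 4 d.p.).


Formula: V = N * log2(η), where N = N1 + N2 and η = η1 + η2
η = 38 + 17 = 55
N = 139 + 92 = 231
log2(55) ≈ 5.7814
V = 231 * 5.7814 = 1335.50

1335.50


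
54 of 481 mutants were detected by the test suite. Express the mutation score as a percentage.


Mutation score = killed / total * 100
Mutation score = 54 / 481 * 100
Mutation score = 11.23%

11.23%


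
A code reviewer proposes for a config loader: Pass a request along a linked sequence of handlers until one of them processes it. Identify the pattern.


This matches the Chain of Responsibility pattern

Chain of Responsibility


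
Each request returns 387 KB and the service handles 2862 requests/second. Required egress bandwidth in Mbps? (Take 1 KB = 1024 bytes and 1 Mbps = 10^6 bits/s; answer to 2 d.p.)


Formula: Mbps = payload_bytes * RPS * 8 / 1e6
Payload per request = 387 KB = 387 * 1024 = 396288 bytes
Total bytes/sec = 396288 * 2862 = 1134176256
Total bits/sec = 1134176256 * 8 = 9073410048
Mbps = 9073410048 / 1e6 = 9073.41

9073.41 Mbps


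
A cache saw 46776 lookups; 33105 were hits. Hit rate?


Formula: hit rate = hits / (hits + misses) * 100
hit rate = 33105 / (33105 + 13671) * 100
hit rate = 33105 / 46776 * 100
hit rate = 70.77%

70.77%


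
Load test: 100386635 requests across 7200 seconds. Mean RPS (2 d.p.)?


Formula: throughput = requests / seconds
throughput = 100386635 / 7200
throughput = 13942.59 requests/second

13942.59 requests/second


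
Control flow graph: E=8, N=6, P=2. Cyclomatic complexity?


Formula: V(G) = E - N + 2P
V(G) = 8 - 6 + 2*2
V(G) = 2 + 4
V(G) = 6

6


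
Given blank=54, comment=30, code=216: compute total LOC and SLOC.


Total LOC = blank + comment + code
Total LOC = 54 + 30 + 216 = 300
SLOC (source only) = code = 216

Total LOC: 300, SLOC: 216


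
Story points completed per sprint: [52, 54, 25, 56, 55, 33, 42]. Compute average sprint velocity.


Formula: Avg velocity = Total points / Number of sprints
Points: [52, 54, 25, 56, 55, 33, 42]
Sum = 52 + 54 + 25 + 56 + 55 + 33 + 42 = 317
Avg velocity = 317 / 7 = 45.29 points/sprint

45.29 points/sprint


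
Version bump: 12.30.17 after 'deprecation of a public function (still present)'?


Current: 12.30.17
Change category: 'deprecation of a public function (still present)' → minor bump
SemVer rule: minor bump → increment MINOR, reset PATCH to 0 (MAJOR unchanged)
New: 12.31.0

12.31.0


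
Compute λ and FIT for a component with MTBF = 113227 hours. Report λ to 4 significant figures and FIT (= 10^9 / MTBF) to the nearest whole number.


Formula: λ = 1 / MTBF; FIT = λ × 1e9 = 1e9 / MTBF
λ = 1 / 113227 ≈ 8.832e-06 failures/hour
FIT = 1e9 / 113227 ≈ 8832 failures per 1e9 hours (nearest whole number)

λ = 8.832e-06 /h, FIT = 8832


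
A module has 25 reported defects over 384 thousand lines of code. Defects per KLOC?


Defect density = defects / KLOC
Defect density = 25 / 384
Defect density = 0.065 defects/KLOC

0.065 defects/KLOC


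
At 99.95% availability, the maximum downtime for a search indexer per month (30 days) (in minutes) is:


Formula: allowed downtime = period * (100 - SLA) / 100
Period (month (30 days)) = 43200 minutes
Unavailability fraction = (100 - 99.95) / 100
Allowed downtime = 43200 * (100 - 99.95) / 100
Allowed downtime = 21.6 minutes

21.6 minutes


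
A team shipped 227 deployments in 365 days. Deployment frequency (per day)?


Formula: deployments per day = releases / days
= 227 / 365
= 0.622 deploys/day
(equivalently, 4.35 deploys/week)

0.622 deploys/day


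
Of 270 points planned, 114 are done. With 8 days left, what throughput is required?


Formula: Required rate = Remaining points / Days left
Remaining = 270 - 114 = 156 points
Required rate = 156 / 8 = 19.5 points/day

19.5 points/day


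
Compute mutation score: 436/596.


Mutation score = killed / total * 100
Mutation score = 436 / 596 * 100
Mutation score = 73.15%

73.15%


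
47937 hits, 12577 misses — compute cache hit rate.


Formula: hit rate = hits / (hits + misses) * 100
hit rate = 47937 / (47937 + 12577) * 100
hit rate = 47937 / 60514 * 100
hit rate = 79.22%

79.22%


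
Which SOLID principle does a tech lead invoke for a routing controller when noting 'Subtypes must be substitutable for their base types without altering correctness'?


This describes the Liskov Substitution Principle (LSP)

Liskov Substitution Principle (LSP)


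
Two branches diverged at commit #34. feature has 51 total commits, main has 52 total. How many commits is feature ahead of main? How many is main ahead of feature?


Common ancestor: commit #34
feature commits after divergence: 51 - 34 = 17
main commits after divergence: 52 - 34 = 18
feature is 17 commits ahead of main
main is 18 commits ahead of feature

feature ahead: 17, main ahead: 18


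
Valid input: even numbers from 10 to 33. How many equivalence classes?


Constraint: even integers in [10, 33]
Class 1: x < 10 — out-of-range invalid
Class 2: x in [10,33] but odd — wrong type invalid
Class 3: x in [10,33] and even — valid
Class 4: x > 33 — out-of-range invalid
Total equivalence classes: 4

4 equivalence classes


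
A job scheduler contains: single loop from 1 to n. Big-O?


Reasoning: one pass through n items
Complexity: O(n)

O(n)


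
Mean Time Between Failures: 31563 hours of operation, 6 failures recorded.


Formula: MTBF = Total operating time / Number of failures
MTBF = 31563 / 6
MTBF = 5260.5 hours

5260.5 hours


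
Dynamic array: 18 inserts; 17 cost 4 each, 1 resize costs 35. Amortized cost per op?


Formula: Amortized cost = Total cost / Operations
Total cost = (17 * 4) + (1 * 35)
Total cost = 68 + 35 = 103
Amortized = 103 / 18 = 5.7222

5.7222


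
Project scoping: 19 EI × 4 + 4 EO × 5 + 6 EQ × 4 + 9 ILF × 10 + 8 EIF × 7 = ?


UFP = EI*4 + EO*5 + EQ*4 + ILF*10 + EIF*7
UFP = 19*4 + 4*5 + 6*4 + 9*10 + 8*7
UFP = 76 + 20 + 24 + 90 + 56
UFP = 266

266


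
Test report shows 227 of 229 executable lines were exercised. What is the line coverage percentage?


Coverage = covered / total * 100
Coverage = 227 / 229 * 100
Coverage = 99.13%

99.13%


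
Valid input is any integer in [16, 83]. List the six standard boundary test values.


Range: [16, 83]
Boundaries: just below min, min, min+1, max-1, max, just above max
Values: [15, 16, 17, 82, 83, 84]

[15, 16, 17, 82, 83, 84]


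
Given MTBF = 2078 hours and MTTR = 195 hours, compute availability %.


Availability = MTBF / (MTBF + MTTR)
Availability = 2078 / (2078 + 195)
Availability = 2078 / 2273
Availability = 91.421%

91.421%


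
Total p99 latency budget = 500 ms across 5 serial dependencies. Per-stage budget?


Formula: per_stage = total_budget / stages
per_stage = 500 / 5
per_stage = 100.0 ms

100.0 ms


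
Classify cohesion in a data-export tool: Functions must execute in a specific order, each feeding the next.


Reasoning: Output of one is input to next
Type: Sequential cohesion

Sequential cohesion


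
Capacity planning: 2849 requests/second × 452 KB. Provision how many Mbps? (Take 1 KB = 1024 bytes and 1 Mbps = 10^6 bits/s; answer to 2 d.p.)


Formula: Mbps = payload_bytes * RPS * 8 / 1e6
Payload per request = 452 KB = 452 * 1024 = 462848 bytes
Total bytes/sec = 462848 * 2849 = 1318653952
Total bits/sec = 1318653952 * 8 = 10549231616
Mbps = 10549231616 / 1e6 = 10549.23

10549.23 Mbps


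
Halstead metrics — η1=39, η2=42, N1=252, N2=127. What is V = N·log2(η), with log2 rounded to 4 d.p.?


Formula: V = N * log2(η), where N = N1 + N2 and η = η1 + η2
η = 39 + 42 = 81
N = 252 + 127 = 379
log2(81) ≈ 6.3399
V = 379 * 6.3399 = 2402.82

2402.82


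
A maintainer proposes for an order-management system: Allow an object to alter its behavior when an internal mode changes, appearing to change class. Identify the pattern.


This matches the State pattern

State


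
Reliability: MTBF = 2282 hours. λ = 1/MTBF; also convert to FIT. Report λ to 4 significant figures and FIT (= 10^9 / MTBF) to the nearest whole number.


Formula: λ = 1 / MTBF; FIT = λ × 1e9 = 1e9 / MTBF
λ = 1 / 2282 ≈ 4.382e-04 failures/hour
FIT = 1e9 / 2282 ≈ 438212 failures per 1e9 hours (nearest whole number)

λ = 4.382e-04 /h, FIT = 438212


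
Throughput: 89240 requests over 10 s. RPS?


Formula: throughput = requests / seconds
throughput = 89240 / 10
throughput = 8924.0 requests/second

8924.0 requests/second


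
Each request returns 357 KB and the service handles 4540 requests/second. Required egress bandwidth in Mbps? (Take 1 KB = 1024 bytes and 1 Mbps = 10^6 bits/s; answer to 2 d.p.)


Formula: Mbps = payload_bytes * RPS * 8 / 1e6
Payload per request = 357 KB = 357 * 1024 = 365568 bytes
Total bytes/sec = 365568 * 4540 = 1659678720
Total bits/sec = 1659678720 * 8 = 13277429760
Mbps = 13277429760 / 1e6 = 13277.43

13277.43 Mbps


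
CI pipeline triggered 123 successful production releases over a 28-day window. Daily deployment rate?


Formula: deployments per day = releases / days
= 123 / 28
= 4.393 deploys/day
(equivalently, 30.75 deploys/week)

4.393 deploys/day


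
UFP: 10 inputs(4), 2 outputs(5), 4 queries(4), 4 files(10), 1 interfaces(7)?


UFP = EI*4 + EO*5 + EQ*4 + ILF*10 + EIF*7
UFP = 10*4 + 2*5 + 4*4 + 4*10 + 1*7
UFP = 40 + 10 + 16 + 40 + 7
UFP = 113

113


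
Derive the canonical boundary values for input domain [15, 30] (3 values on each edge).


Range: [15, 30]
Boundaries: just below min, min, min+1, max-1, max, just above max
Values: [14, 15, 16, 29, 30, 31]

[14, 15, 16, 29, 30, 31]


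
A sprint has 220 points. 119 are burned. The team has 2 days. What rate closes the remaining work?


Formula: Required rate = Remaining points / Days left
Remaining = 220 - 119 = 101 points
Required rate = 101 / 2 = 50.5 points/day

50.5 points/day


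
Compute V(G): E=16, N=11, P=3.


Formula: V(G) = E - N + 2P
V(G) = 16 - 11 + 2*3
V(G) = 5 + 6
V(G) = 11

11


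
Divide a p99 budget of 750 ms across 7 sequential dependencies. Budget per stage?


Formula: per_stage = total_budget / stages
per_stage = 750 / 7
per_stage = 107.14 ms

107.14 ms


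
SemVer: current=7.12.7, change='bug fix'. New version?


Current: 7.12.7
Change category: 'bug fix' → patch bump
SemVer rule: patch bump → increment PATCH (MAJOR and MINOR unchanged)
New: 7.12.8

7.12.8


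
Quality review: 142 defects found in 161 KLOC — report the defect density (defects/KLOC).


Defect density = defects / KLOC
Defect density = 142 / 161
Defect density = 0.882 defects/KLOC

0.882 defects/KLOC


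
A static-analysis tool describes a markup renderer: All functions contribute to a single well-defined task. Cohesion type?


Reasoning: Best: single purpose
Type: Functional cohesion

Functional cohesion


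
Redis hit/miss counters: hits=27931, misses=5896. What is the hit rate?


Formula: hit rate = hits / (hits + misses) * 100
hit rate = 27931 / (27931 + 5896) * 100
hit rate = 27931 / 33827 * 100
hit rate = 82.57%

82.57%


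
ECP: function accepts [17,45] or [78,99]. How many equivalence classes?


Valid ranges: [17,45] and [78,99]
Class 1: x < 17 — invalid
Class 2: 17 ≤ x ≤ 45 — valid
Class 3: 45 < x < 78 — invalid (gap between ranges)
Class 4: 78 ≤ x ≤ 99 — valid
Class 5: x > 99 — invalid
Total equivalence classes: 5

5 equivalence classes


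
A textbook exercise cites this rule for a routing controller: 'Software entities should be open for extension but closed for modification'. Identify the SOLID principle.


This describes the Open/Closed Principle (OCP)

Open/Closed Principle (OCP)


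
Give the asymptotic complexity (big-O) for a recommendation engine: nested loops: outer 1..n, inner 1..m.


Reasoning: product of independent bounds
Complexity: O(n*m)

O(n*m)


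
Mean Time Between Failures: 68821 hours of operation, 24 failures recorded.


Formula: MTBF = Total operating time / Number of failures
MTBF = 68821 / 24
MTBF = 2867.54 hours

2867.54 hours


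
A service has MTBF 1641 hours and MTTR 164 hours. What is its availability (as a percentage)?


Availability = MTBF / (MTBF + MTTR)
Availability = 1641 / (1641 + 164)
Availability = 1641 / 1805
Availability = 90.9141%

90.9141%


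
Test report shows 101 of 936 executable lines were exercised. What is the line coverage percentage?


Coverage = covered / total * 100
Coverage = 101 / 936 * 100
Coverage = 10.79%

10.79%


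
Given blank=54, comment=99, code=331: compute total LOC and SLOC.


Total LOC = blank + comment + code
Total LOC = 54 + 99 + 331 = 484
SLOC (source only) = code = 331

Total LOC: 484, SLOC: 331


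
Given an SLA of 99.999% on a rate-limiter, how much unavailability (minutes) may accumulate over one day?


Formula: allowed downtime = period * (100 - SLA) / 100
Period (day) = 1440 minutes
Unavailability fraction = (100 - 99.999) / 100
Allowed downtime = 1440 * (100 - 99.999) / 100
Allowed downtime = 0.0144 minutes

0.0144 minutes


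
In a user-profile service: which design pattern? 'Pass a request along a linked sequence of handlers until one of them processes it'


This matches the Chain of Responsibility pattern

Chain of Responsibility


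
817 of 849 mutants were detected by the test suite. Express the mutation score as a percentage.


Mutation score = killed / total * 100
Mutation score = 817 / 849 * 100
Mutation score = 96.23%

96.23%


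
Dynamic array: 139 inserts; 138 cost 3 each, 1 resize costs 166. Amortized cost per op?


Formula: Amortized cost = Total cost / Operations
Total cost = (138 * 3) + (1 * 166)
Total cost = 414 + 166 = 580
Amortized = 580 / 139 = 4.1727

4.1727


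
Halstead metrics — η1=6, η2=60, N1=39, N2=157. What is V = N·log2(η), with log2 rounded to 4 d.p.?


Formula: V = N * log2(η), where N = N1 + N2 and η = η1 + η2
η = 6 + 60 = 66
N = 39 + 157 = 196
log2(66) ≈ 6.0444
V = 196 * 6.0444 = 1184.70

1184.70


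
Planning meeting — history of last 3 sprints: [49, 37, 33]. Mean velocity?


Formula: Avg velocity = Total points / Number of sprints
Points: [49, 37, 33]
Sum = 49 + 37 + 33 = 119
Avg velocity = 119 / 3 = 39.67 points/sprint

39.67 points/sprint


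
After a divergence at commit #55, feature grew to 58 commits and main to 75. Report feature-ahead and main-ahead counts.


Common ancestor: commit #55
feature commits after divergence: 58 - 55 = 3
main commits after divergence: 75 - 55 = 20
feature is 3 commits ahead of main
main is 20 commits ahead of feature

feature ahead: 3, main ahead: 20


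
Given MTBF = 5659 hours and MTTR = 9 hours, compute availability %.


Availability = MTBF / (MTBF + MTTR)
Availability = 5659 / (5659 + 9)
Availability = 5659 / 5668
Availability = 99.8412%

99.8412%


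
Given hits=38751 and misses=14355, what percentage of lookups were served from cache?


Formula: hit rate = hits / (hits + misses) * 100
hit rate = 38751 / (38751 + 14355) * 100
hit rate = 38751 / 53106 * 100
hit rate = 72.97%

72.97%


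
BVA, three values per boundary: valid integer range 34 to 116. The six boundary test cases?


Range: [34, 116]
Boundaries: just below min, min, min+1, max-1, max, just above max
Values: [33, 34, 35, 115, 116, 117]

[33, 34, 35, 115, 116, 117]


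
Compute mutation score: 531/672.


Mutation score = killed / total * 100
Mutation score = 531 / 672 * 100
Mutation score = 79.02%

79.02%


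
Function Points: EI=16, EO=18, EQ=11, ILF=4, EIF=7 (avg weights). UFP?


UFP = EI*4 + EO*5 + EQ*4 + ILF*10 + EIF*7
UFP = 16*4 + 18*5 + 11*4 + 4*10 + 7*7
UFP = 64 + 90 + 44 + 40 + 49
UFP = 287

287


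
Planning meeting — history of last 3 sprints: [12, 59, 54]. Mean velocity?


Formula: Avg velocity = Total points / Number of sprints
Points: [12, 59, 54]
Sum = 12 + 59 + 54 = 125
Avg velocity = 125 / 3 = 41.67 points/sprint

41.67 points/sprint


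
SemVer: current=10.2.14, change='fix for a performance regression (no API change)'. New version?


Current: 10.2.14
Change category: 'fix for a performance regression (no API change)' → patch bump
SemVer rule: patch bump → increment PATCH (MAJOR and MINOR unchanged)
New: 10.2.15

10.2.15


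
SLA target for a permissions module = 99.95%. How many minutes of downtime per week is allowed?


Formula: allowed downtime = period * (100 - SLA) / 100
Period (week) = 10080 minutes
Unavailability fraction = (100 - 99.95) / 100
Allowed downtime = 10080 * (100 - 99.95) / 100
Allowed downtime = 5.04 minutes

5.04 minutes


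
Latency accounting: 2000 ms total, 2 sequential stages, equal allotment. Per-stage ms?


Formula: per_stage = total_budget / stages
per_stage = 2000 / 2
per_stage = 1000.0 ms

1000.0 ms


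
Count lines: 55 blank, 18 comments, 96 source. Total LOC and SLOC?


Total LOC = blank + comment + code
Total LOC = 55 + 18 + 96 = 169
SLOC (source only) = code = 96

Total LOC: 169, SLOC: 96


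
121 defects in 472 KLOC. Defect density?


Defect density = defects / KLOC
Defect density = 121 / 472
Defect density = 0.256 defects/KLOC

0.256 defects/KLOC


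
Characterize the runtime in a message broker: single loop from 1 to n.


Reasoning: one pass through n items
Complexity: O(n)

O(n)


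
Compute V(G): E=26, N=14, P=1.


Formula: V(G) = E - N + 2P
V(G) = 26 - 14 + 2*1
V(G) = 12 + 2
V(G) = 14

14


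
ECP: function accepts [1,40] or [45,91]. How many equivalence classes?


Valid ranges: [1,40] and [45,91]
Class 1: x < 1 — invalid
Class 2: 1 ≤ x ≤ 40 — valid
Class 3: 40 < x < 45 — invalid (gap between ranges)
Class 4: 45 ≤ x ≤ 91 — valid
Class 5: x > 91 — invalid
Total equivalence classes: 5

5 equivalence classes


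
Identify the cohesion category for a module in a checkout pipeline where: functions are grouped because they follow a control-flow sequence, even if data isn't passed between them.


Reasoning: Grouped by order of execution within a routine, not by data flow
Type: Procedural cohesion

Procedural cohesion


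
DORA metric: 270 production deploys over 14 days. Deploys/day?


Formula: deployments per day = releases / days
= 270 / 14
= 19.286 deploys/day
(equivalently, 135.0 deploys/week)

19.286 deploys/day


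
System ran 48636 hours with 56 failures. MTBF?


Formula: MTBF = Total operating time / Number of failures
MTBF = 48636 / 56
MTBF = 868.5 hours

868.5 hours


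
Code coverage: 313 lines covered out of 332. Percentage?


Coverage = covered / total * 100
Coverage = 313 / 332 * 100
Coverage = 94.28%

94.28%


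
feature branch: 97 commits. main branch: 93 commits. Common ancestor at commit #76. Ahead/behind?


Common ancestor: commit #76
feature commits after divergence: 97 - 76 = 21
main commits after divergence: 93 - 76 = 17
feature is 21 commits ahead of main
main is 17 commits ahead of feature

feature ahead: 21, main ahead: 17


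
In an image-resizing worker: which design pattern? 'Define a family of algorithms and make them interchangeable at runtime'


This matches the Strategy pattern

Strategy


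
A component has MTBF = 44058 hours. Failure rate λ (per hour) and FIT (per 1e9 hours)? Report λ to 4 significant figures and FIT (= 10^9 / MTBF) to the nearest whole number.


Formula: λ = 1 / MTBF; FIT = λ × 1e9 = 1e9 / MTBF
λ = 1 / 44058 ≈ 2.270e-05 failures/hour
FIT = 1e9 / 44058 ≈ 22697 failures per 1e9 hours (nearest whole number)

λ = 2.270e-05 /h, FIT = 22697


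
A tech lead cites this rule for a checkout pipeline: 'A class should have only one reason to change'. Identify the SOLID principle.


This describes the Single Responsibility Principle (SRP)

Single Responsibility Principle (SRP)


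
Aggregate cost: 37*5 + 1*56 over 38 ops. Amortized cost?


Formula: Amortized cost = Total cost / Operations
Total cost = (37 * 5) + (1 * 56)
Total cost = 185 + 56 = 241
Amortized = 241 / 38 = 6.3421

6.3421


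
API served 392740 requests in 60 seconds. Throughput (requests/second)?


Formula: throughput = requests / seconds
throughput = 392740 / 60
throughput = 6545.67 requests/second

6545.67 requests/second


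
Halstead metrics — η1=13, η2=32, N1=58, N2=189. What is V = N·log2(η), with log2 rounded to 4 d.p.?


Formula: V = N * log2(η), where N = N1 + N2 and η = η1 + η2
η = 13 + 32 = 45
N = 58 + 189 = 247
log2(45) ≈ 5.4919
V = 247 * 5.4919 = 1356.50

1356.50


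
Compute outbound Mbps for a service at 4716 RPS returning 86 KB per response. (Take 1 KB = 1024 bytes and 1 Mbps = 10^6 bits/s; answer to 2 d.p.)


Formula: Mbps = payload_bytes * RPS * 8 / 1e6
Payload per request = 86 KB = 86 * 1024 = 88064 bytes
Total bytes/sec = 88064 * 4716 = 415309824
Total bits/sec = 415309824 * 8 = 3322478592
Mbps = 3322478592 / 1e6 = 3322.48

3322.48 Mbps


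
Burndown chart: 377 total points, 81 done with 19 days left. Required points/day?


Formula: Required rate = Remaining points / Days left
Remaining = 377 - 81 = 296 points
Required rate = 296 / 19 = 15.58 points/day

15.58 points/day


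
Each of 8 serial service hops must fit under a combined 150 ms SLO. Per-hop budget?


Formula: per_stage = total_budget / stages
per_stage = 150 / 8
per_stage = 18.75 ms

18.75 ms


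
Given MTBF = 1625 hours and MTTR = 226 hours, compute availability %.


Availability = MTBF / (MTBF + MTTR)
Availability = 1625 / (1625 + 226)
Availability = 1625 / 1851
Availability = 87.7904%

87.7904%


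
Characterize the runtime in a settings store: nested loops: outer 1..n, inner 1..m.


Reasoning: product of independent bounds
Complexity: O(n*m)

O(n*m)


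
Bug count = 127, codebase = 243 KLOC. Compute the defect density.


Defect density = defects / KLOC
Defect density = 127 / 243
Defect density = 0.523 defects/KLOC

0.523 defects/KLOC


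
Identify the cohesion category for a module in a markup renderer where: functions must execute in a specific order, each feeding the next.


Reasoning: Output of one is input to next
Type: Sequential cohesion

Sequential cohesion


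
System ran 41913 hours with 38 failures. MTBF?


Formula: MTBF = Total operating time / Number of failures
MTBF = 41913 / 38
MTBF = 1102.97 hours

1102.97 hours


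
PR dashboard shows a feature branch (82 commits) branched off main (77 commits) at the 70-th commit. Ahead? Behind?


Common ancestor: commit #70
feature commits after divergence: 82 - 70 = 12
main commits after divergence: 77 - 70 = 7
feature is 12 commits ahead of main
main is 7 commits ahead of feature

feature ahead: 12, main ahead: 7


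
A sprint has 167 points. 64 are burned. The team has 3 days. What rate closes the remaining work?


Formula: Required rate = Remaining points / Days left
Remaining = 167 - 64 = 103 points
Required rate = 103 / 3 = 34.33 points/day

34.33 points/day


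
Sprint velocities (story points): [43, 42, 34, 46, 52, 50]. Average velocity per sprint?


Formula: Avg velocity = Total points / Number of sprints
Points: [43, 42, 34, 46, 52, 50]
Sum = 43 + 42 + 34 + 46 + 52 + 50 = 267
Avg velocity = 267 / 6 = 44.5 points/sprint

44.5 points/sprint


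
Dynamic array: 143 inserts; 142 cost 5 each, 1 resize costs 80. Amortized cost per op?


Formula: Amortized cost = Total cost / Operations
Total cost = (142 * 5) + (1 * 80)
Total cost = 710 + 80 = 790
Amortized = 790 / 143 = 5.5245

5.5245


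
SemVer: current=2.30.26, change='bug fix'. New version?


Current: 2.30.26
Change category: 'bug fix' → patch bump
SemVer rule: patch bump → increment PATCH (MAJOR and MINOR unchanged)
New: 2.30.27

2.30.27


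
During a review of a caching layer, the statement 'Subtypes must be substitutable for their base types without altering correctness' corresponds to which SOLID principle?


This describes the Liskov Substitution Principle (LSP)

Liskov Substitution Principle (LSP)


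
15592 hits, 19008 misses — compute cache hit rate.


Formula: hit rate = hits / (hits + misses) * 100
hit rate = 15592 / (15592 + 19008) * 100
hit rate = 15592 / 34600 * 100
hit rate = 45.06%

45.06%


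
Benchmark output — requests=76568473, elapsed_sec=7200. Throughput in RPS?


Formula: throughput = requests / seconds
throughput = 76568473 / 7200
throughput = 10634.51 requests/second

10634.51 requests/second


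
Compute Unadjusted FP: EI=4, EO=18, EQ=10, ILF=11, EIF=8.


UFP = EI*4 + EO*5 + EQ*4 + ILF*10 + EIF*7
UFP = 4*4 + 18*5 + 10*4 + 11*10 + 8*7
UFP = 16 + 90 + 40 + 110 + 56
UFP = 312

312


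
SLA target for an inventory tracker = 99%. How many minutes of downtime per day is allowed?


Formula: allowed downtime = period * (100 - SLA) / 100
Period (day) = 1440 minutes
Unavailability fraction = (100 - 99.0) / 100
Allowed downtime = 1440 * (100 - 99.0) / 100
Allowed downtime = 14.4 minutes

14.4 minutes


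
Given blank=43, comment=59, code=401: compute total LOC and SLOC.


Total LOC = blank + comment + code
Total LOC = 43 + 59 + 401 = 503
SLOC (source only) = code = 401

Total LOC: 503, SLOC: 401


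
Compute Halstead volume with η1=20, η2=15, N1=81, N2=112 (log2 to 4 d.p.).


Formula: V = N * log2(η), where N = N1 + N2 and η = η1 + η2
η = 20 + 15 = 35
N = 81 + 112 = 193
log2(35) ≈ 5.1293
V = 193 * 5.1293 = 989.95

989.95


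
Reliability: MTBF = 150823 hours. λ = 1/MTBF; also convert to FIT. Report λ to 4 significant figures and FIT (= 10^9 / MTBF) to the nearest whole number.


Formula: λ = 1 / MTBF; FIT = λ × 1e9 = 1e9 / MTBF
λ = 1 / 150823 ≈ 6.630e-06 failures/hour
FIT = 1e9 / 150823 ≈ 6630 failures per 1e9 hours (nearest whole number)

λ = 6.630e-06 /h, FIT = 6630


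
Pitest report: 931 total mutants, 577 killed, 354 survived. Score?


Mutation score = killed / total * 100
Mutation score = 577 / 931 * 100
Mutation score = 61.98%

61.98%


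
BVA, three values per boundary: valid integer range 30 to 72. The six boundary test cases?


Range: [30, 72]
Boundaries: just below min, min, min+1, max-1, max, just above max
Values: [29, 30, 31, 71, 72, 73]

[29, 30, 31, 71, 72, 73]


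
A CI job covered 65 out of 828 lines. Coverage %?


Coverage = covered / total * 100
Coverage = 65 / 828 * 100
Coverage = 7.85%

7.85%


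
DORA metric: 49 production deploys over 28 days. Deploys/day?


Formula: deployments per day = releases / days
= 49 / 28
= 1.75 deploys/day
(equivalently, 12.25 deploys/week)

1.75 deploys/day


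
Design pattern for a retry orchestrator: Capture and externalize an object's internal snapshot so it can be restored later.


This matches the Memento pattern

Memento


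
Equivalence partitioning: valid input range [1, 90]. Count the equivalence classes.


Valid range: [1, 90]
Class 1: x < 1 — invalid
Class 2: 1 ≤ x ≤ 90 — valid
Class 3: x > 90 — invalid
Total equivalence classes: 3

3 equivalence classes


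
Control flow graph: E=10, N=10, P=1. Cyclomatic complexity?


Formula: V(G) = E - N + 2P
V(G) = 10 - 10 + 2*1
V(G) = 0 + 2
V(G) = 2

2


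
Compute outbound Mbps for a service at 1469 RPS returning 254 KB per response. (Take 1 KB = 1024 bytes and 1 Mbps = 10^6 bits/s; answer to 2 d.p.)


Formula: Mbps = payload_bytes * RPS * 8 / 1e6
Payload per request = 254 KB = 254 * 1024 = 260096 bytes
Total bytes/sec = 260096 * 1469 = 382081024
Total bits/sec = 382081024 * 8 = 3056648192
Mbps = 3056648192 / 1e6 = 3056.65

3056.65 Mbps


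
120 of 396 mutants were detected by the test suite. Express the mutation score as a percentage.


Mutation score = killed / total * 100
Mutation score = 120 / 396 * 100
Mutation score = 30.3%

30.3%


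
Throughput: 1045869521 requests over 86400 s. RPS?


Formula: throughput = requests / seconds
throughput = 1045869521 / 86400
throughput = 12104.97 requests/second

12104.97 requests/second


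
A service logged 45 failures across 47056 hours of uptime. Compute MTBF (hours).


Formula: MTBF = Total operating time / Number of failures
MTBF = 47056 / 45
MTBF = 1045.69 hours

1045.69 hours


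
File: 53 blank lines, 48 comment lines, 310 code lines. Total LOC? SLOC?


Total LOC = blank + comment + code
Total LOC = 53 + 48 + 310 = 411
SLOC (source only) = code = 310

Total LOC: 411, SLOC: 310


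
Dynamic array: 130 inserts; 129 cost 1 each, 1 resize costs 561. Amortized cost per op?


Formula: Amortized cost = Total cost / Operations
Total cost = (129 * 1) + (1 * 561)
Total cost = 129 + 561 = 690
Amortized = 690 / 130 = 5.3077

5.3077


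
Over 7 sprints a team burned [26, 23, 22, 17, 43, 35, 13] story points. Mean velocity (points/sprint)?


Formula: Avg velocity = Total points / Number of sprints
Points: [26, 23, 22, 17, 43, 35, 13]
Sum = 26 + 23 + 22 + 17 + 43 + 35 + 13 = 179
Avg velocity = 179 / 7 = 25.57 points/sprint

25.57 points/sprint


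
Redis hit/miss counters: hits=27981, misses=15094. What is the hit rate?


Formula: hit rate = hits / (hits + misses) * 100
hit rate = 27981 / (27981 + 15094) * 100
hit rate = 27981 / 43075 * 100
hit rate = 64.96%

64.96%


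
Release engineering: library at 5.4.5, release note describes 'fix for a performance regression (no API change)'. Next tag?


Current: 5.4.5
Change category: 'fix for a performance regression (no API change)' → patch bump
SemVer rule: patch bump → increment PATCH (MAJOR and MINOR unchanged)
New: 5.4.6

5.4.6


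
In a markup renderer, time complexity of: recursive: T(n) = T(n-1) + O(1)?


Reasoning: linear recursion with constant work per frame
Complexity: O(n)

O(n)


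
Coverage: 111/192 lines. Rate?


Coverage = covered / total * 100
Coverage = 111 / 192 * 100
Coverage = 57.81%

57.81%


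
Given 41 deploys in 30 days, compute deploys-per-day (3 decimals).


Formula: deployments per day = releases / days
= 41 / 30
= 1.367 deploys/day
(equivalently, 9.57 deploys/week)

1.367 deploys/day


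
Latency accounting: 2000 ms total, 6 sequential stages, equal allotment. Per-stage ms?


Formula: per_stage = total_budget / stages
per_stage = 2000 / 6
per_stage = 333.33 ms

333.33 ms


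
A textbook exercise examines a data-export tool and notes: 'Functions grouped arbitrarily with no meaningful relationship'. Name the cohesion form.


Reasoning: Worst: random grouping
Type: Coincidental cohesion

Coincidental cohesion


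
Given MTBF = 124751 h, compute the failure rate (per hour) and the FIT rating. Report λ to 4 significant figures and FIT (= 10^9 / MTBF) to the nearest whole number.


Formula: λ = 1 / MTBF; FIT = λ × 1e9 = 1e9 / MTBF
λ = 1 / 124751 ≈ 8.016e-06 failures/hour
FIT = 1e9 / 124751 ≈ 8016 failures per 1e9 hours (nearest whole number)

λ = 8.016e-06 /h, FIT = 8016


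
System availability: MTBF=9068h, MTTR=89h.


Availability = MTBF / (MTBF + MTTR)
Availability = 9068 / (9068 + 89)
Availability = 9068 / 9157
Availability = 99.0281%

99.0281%


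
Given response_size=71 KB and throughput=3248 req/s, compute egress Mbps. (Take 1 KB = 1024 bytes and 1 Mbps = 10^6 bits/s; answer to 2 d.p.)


Formula: Mbps = payload_bytes * RPS * 8 / 1e6
Payload per request = 71 KB = 71 * 1024 = 72704 bytes
Total bytes/sec = 72704 * 3248 = 236142592
Total bits/sec = 236142592 * 8 = 1889140736
Mbps = 1889140736 / 1e6 = 1889.14

1889.14 Mbps


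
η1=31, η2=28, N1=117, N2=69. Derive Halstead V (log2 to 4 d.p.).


Formula: V = N * log2(η), where N = N1 + N2 and η = η1 + η2
η = 31 + 28 = 59
N = 117 + 69 = 186
log2(59) ≈ 5.8826
V = 186 * 5.8826 = 1094.16

1094.16


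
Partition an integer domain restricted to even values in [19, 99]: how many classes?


Constraint: even integers in [19, 99]
Class 1: x < 19 — out-of-range invalid
Class 2: x in [19,99] but odd — wrong type invalid
Class 3: x in [19,99] and even — valid
Class 4: x > 99 — out-of-range invalid
Total equivalence classes: 4

4 equivalence classes


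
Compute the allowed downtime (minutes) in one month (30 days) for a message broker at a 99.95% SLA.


Formula: allowed downtime = period * (100 - SLA) / 100
Period (month (30 days)) = 43200 minutes
Unavailability fraction = (100 - 99.95) / 100
Allowed downtime = 43200 * (100 - 99.95) / 100
Allowed downtime = 21.6 minutes

21.6 minutes


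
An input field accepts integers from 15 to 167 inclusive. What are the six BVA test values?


Range: [15, 167]
Boundaries: just below min, min, min+1, max-1, max, just above max
Values: [14, 15, 16, 166, 167, 168]

[14, 15, 16, 166, 167, 168]


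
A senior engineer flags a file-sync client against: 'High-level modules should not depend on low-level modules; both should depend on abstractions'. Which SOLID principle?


This describes the Dependency Inversion Principle (DIP)

Dependency Inversion Principle (DIP)


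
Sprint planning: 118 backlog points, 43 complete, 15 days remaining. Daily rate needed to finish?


Formula: Required rate = Remaining points / Days left
Remaining = 118 - 43 = 75 points
Required rate = 75 / 15 = 5.0 points/day

5.0 points/day


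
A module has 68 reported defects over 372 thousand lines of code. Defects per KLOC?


Defect density = defects / KLOC
Defect density = 68 / 372
Defect density = 0.183 defects/KLOC

0.183 defects/KLOC


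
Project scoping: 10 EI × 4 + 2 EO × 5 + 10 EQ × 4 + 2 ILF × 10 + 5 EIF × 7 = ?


UFP = EI*4 + EO*5 + EQ*4 + ILF*10 + EIF*7
UFP = 10*4 + 2*5 + 10*4 + 2*10 + 5*7
UFP = 40 + 10 + 40 + 20 + 35
UFP = 145

145


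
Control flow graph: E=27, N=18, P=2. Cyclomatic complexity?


Formula: V(G) = E - N + 2P
V(G) = 27 - 18 + 2*2
V(G) = 9 + 4
V(G) = 13

13


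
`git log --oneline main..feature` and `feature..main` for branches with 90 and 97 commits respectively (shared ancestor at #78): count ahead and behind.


Common ancestor: commit #78
feature commits after divergence: 90 - 78 = 12
main commits after divergence: 97 - 78 = 19
feature is 12 commits ahead of main
main is 19 commits ahead of feature

feature ahead: 12, main ahead: 19
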